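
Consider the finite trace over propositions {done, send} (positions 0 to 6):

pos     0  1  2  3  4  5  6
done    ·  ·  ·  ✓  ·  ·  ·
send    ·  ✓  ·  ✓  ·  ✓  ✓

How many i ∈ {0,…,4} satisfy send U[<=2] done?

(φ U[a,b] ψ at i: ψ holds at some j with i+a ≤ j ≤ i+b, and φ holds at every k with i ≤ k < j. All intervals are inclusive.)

1

Evaluate at each i in [0,4]:
  i=0: ✗ (no rhs in [0,2])
  i=1: ✗ (lhs fails at k=2 before rhs at j=3)
  i=2: ✗ (lhs fails at k=2 before rhs at j=3)
  i=3: ✓ (rhs at j=3)
  i=4: ✗ (no rhs in [4,6])
Positions where it holds: {3} → 1.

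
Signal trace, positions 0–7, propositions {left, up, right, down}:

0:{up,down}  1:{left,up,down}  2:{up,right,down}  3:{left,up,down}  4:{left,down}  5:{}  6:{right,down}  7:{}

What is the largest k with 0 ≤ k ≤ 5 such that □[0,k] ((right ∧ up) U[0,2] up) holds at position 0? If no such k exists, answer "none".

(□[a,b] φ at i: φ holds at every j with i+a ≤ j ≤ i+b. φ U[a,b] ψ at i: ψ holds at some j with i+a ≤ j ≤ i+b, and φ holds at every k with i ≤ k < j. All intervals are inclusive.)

3

((right ∧ up) U[0,2] up) must hold from j=0 onward; find where it first fails.
  j=0: holds
  j=1: holds
  j=2: holds
  j=3: holds
  j=4: fails
Holds on [0,3], so largest k = 3.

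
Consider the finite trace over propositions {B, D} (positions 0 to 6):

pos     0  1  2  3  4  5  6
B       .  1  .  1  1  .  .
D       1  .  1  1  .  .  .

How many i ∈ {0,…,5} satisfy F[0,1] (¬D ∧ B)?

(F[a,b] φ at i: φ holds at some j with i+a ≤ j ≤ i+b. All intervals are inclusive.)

Evaluate at each i in [0,5]:
  i=0: ✓ (witness j=1)
  i=1: ✓ (witness j=1)
  i=2: ✗ (none in [2,3])
  i=3: ✓ (witness j=4)
  i=4: ✓ (witness j=4)
  i=5: ✗ (none in [5,6])
Positions where it holds: {0, 1, 3, 4} → 4.

4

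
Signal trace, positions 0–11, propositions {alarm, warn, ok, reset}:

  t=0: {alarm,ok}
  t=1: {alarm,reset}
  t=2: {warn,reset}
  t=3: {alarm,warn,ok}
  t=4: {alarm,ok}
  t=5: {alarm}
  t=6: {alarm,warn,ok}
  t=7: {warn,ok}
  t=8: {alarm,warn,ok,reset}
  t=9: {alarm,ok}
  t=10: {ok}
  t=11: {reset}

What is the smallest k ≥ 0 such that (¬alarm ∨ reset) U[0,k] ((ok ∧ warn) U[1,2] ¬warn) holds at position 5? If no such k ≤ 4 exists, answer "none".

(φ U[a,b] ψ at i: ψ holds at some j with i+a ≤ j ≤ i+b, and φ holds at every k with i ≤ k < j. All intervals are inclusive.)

none

Need earliest j ≥ 5 with ((ok ∧ warn) U[1,2] ¬warn), and (¬alarm ∨ reset) at every k in [5,j-1].
  j=5: rhs fails.
  j=6: rhs fails.
  j=7: rhs holds but lhs fails at k=5.
  j=8: rhs holds but lhs fails at k=5.
  j=9: rhs fails.
No witness within the range → none.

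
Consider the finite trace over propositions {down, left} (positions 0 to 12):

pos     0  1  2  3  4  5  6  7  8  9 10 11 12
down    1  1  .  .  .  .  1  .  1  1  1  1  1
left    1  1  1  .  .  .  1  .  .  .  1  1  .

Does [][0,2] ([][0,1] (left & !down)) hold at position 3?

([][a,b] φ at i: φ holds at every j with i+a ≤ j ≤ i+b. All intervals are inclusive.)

Check [][0,1] (left & !down) at every j in [3,5]:
  j=3: fails at 3
  j=4: fails at 4
  j=5: fails at 5
Fails at j=3 → formula fails.

False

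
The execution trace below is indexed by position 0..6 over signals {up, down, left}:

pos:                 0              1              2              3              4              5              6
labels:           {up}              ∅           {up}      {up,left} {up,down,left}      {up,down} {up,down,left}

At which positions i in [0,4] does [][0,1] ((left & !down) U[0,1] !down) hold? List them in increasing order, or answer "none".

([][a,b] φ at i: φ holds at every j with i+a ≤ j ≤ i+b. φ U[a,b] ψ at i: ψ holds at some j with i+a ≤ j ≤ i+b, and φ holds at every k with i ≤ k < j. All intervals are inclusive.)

Evaluate at each i in [0,4]:
  i=0: ✓ (all of [0,1])
  i=1: ✓ (all of [1,2])
  i=2: ✓ (all of [2,3])
  i=3: ✗ (fails at j=4)
  i=4: ✗ (fails at j=4)

0, 1, 2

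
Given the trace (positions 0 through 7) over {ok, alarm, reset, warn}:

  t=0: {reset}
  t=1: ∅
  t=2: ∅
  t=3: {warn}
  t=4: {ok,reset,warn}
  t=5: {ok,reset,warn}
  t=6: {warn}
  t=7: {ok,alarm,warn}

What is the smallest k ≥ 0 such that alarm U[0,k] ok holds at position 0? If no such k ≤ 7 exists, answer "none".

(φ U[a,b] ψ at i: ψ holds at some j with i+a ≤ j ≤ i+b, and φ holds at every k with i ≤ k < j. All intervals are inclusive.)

Need earliest j ≥ 0 with ok, and alarm at every k in [0,j-1].
  j=0: rhs fails.
  j=1: rhs fails.
  j=2: rhs fails.
  j=3: rhs fails.
  j=4: rhs holds but lhs fails at k=0.
  j=5: rhs holds but lhs fails at k=0.
  j=6: rhs fails.
  j=7: rhs holds but lhs fails at k=0.
No witness within the range → none.

none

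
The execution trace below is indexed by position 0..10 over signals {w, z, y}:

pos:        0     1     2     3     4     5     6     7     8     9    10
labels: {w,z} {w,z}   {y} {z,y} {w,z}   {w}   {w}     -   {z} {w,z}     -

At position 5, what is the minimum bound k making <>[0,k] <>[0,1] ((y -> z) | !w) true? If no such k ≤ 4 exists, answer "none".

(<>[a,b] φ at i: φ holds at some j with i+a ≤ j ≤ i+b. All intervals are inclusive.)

0

Scan j = 5,6,… for <>[0,1] ((y -> z) | !w):
  j=5: holds
First hit at j=5, so smallest k = 5-5 = 0.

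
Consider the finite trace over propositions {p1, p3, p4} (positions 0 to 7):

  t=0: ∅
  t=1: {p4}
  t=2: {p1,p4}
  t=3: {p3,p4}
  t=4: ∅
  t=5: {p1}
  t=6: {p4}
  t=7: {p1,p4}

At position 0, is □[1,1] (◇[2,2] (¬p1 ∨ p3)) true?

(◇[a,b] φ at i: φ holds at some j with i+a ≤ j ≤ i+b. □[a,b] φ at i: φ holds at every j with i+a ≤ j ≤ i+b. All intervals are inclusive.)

Yes

Check ◇[2,2] (¬p1 ∨ p3) at every j in [1,1]:
  j=1: holds (witness at 3)
All positions satisfy it → formula holds.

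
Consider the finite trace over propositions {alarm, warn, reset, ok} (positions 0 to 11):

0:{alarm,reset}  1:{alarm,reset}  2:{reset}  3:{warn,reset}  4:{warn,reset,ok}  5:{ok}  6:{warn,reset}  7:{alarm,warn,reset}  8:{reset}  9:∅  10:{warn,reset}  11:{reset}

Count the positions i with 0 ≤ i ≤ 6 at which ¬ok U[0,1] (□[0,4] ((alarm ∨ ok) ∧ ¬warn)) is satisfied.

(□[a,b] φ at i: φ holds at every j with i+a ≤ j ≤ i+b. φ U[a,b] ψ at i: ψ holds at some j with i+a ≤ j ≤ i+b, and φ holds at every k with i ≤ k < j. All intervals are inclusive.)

Evaluate at each i in [0,6]:
  i=0: ✗ (no rhs in [0,1])
  i=1: ✗ (no rhs in [1,2])
  i=2: ✗ (no rhs in [2,3])
  i=3: ✗ (no rhs in [3,4])
  i=4: ✗ (no rhs in [4,5])
  i=5: ✗ (no rhs in [5,6])
  i=6: ✗ (no rhs in [6,7])
Positions where it holds: {} → 0.

0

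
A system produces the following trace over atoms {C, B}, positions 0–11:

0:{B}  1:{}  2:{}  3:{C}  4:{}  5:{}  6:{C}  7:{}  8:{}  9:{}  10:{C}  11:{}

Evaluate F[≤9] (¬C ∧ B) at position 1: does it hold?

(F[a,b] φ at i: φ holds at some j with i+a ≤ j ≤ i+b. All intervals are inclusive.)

No

Check (¬C ∧ B) at each j in [1,10]:
  j=1: false
  j=2: false
  j=3: false
  j=4: false
  j=5: false
  j=6: false
  j=7: false
  j=8: false
  j=9: false
  j=10: false
No position in the window satisfies it → formula fails.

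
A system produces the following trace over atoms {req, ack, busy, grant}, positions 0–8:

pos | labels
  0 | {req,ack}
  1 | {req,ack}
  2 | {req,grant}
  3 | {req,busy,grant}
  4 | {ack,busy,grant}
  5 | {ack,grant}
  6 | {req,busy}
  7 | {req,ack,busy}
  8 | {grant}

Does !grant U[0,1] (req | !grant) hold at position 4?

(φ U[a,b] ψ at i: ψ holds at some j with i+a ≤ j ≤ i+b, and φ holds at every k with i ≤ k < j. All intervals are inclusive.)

Does not hold

Need some j in [4,5] with (req | !grant), and !grant at every k in [4,j-1].
  j=4: (req | !grant) false.
  j=5: (req | !grant) false.
No j in the window works → until fails.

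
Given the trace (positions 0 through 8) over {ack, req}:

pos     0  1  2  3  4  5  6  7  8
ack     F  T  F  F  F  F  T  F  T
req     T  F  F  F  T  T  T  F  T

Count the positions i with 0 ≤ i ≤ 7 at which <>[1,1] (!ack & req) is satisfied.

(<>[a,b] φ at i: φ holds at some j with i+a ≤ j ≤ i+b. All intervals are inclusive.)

Evaluate at each i in [0,7]:
  i=0: ✗ (none in [1,1])
  i=1: ✗ (none in [2,2])
  i=2: ✗ (none in [3,3])
  i=3: ✓ (witness j=4)
  i=4: ✓ (witness j=5)
  i=5: ✗ (none in [6,6])
  i=6: ✗ (none in [7,7])
  i=7: ✗ (none in [8,8])
Positions where it holds: {3, 4} → 2.

2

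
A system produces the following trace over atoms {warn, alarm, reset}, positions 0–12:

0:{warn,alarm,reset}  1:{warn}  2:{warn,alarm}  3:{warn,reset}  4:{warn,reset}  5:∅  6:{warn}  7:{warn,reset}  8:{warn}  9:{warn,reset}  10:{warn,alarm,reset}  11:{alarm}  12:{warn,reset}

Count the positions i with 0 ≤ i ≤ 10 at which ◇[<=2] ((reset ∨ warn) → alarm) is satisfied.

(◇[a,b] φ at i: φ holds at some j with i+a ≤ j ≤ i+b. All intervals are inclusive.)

9

Evaluate at each i in [0,10]:
  i=0: ✓ (witness j=0)
  i=1: ✓ (witness j=2)
  i=2: ✓ (witness j=2)
  i=3: ✓ (witness j=5)
  i=4: ✓ (witness j=5)
  i=5: ✓ (witness j=5)
  i=6: ✗ (none in [6,8])
  i=7: ✗ (none in [7,9])
  i=8: ✓ (witness j=10)
  i=9: ✓ (witness j=10)
  i=10: ✓ (witness j=10)
Positions where it holds: {0, 1, 2, 3, 4, 5, 8, 9, 10} → 9.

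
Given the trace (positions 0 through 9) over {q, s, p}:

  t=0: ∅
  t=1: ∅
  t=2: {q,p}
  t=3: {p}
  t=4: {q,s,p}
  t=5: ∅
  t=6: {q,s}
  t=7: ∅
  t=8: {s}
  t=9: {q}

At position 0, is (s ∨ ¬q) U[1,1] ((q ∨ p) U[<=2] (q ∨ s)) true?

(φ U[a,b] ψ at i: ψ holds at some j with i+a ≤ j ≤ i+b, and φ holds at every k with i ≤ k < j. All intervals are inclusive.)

Does not hold

Need some j in [1,1] with ((q ∨ p) U[<=2] (q ∨ s)), and (s ∨ ¬q) at every k in [0,j-1].
  j=1: ((q ∨ p) U[<=2] (q ∨ s)) — fails.
No j in the window works → until fails.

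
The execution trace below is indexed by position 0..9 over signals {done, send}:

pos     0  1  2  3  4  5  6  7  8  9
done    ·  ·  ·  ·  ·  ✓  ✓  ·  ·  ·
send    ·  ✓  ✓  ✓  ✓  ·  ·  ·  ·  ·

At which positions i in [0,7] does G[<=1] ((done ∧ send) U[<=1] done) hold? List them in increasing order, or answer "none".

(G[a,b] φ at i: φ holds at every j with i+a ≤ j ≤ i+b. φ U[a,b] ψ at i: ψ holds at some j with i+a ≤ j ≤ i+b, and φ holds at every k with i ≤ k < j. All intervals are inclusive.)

Evaluate at each i in [0,7]:
  i=0: ✗ (fails at j=0)
  i=1: ✗ (fails at j=1)
  i=2: ✗ (fails at j=2)
  i=3: ✗ (fails at j=3)
  i=4: ✗ (fails at j=4)
  i=5: ✓ (all of [5,6])
  i=6: ✗ (fails at j=7)
  i=7: ✗ (fails at j=7)

5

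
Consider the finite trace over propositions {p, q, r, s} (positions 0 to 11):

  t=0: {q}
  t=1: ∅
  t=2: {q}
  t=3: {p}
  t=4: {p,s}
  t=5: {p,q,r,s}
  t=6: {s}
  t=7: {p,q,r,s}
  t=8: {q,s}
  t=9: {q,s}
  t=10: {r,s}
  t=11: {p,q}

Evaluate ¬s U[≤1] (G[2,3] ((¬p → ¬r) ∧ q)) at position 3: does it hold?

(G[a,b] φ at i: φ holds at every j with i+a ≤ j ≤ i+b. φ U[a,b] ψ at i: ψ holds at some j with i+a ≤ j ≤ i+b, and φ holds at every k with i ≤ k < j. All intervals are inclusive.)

Need some j in [3,4] with G[2,3] ((¬p → ¬r) ∧ q), and ¬s at every k in [3,j-1].
  j=3: G[2,3] ((¬p → ¬r) ∧ q) — fails at 6.
  j=4: G[2,3] ((¬p → ¬r) ∧ q) — fails at 6.
No j in the window works → until fails.

False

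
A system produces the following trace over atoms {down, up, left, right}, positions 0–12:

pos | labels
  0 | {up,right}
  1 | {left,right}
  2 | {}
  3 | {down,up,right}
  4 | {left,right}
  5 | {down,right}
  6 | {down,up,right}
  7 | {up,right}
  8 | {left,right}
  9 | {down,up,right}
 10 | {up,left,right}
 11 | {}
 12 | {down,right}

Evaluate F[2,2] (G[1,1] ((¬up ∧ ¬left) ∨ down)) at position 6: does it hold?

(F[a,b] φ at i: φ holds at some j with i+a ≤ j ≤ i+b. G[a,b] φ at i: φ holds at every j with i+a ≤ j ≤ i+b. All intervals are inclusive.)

Check G[1,1] ((¬up ∧ ¬left) ∨ down) at each j in [8,8]:
  j=8: holds on [9,9]
Found at j=8 → formula holds.

Yes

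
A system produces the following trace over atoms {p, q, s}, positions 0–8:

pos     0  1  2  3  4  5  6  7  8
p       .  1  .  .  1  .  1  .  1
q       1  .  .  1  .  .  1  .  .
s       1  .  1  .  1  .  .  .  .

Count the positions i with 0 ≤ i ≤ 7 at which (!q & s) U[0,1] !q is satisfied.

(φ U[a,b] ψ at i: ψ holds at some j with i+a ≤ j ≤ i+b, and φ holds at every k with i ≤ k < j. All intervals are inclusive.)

Evaluate at each i in [0,7]:
  i=0: ✗ (lhs fails at k=0 before rhs at j=1)
  i=1: ✓ (rhs at j=1)
  i=2: ✓ (rhs at j=2)
  i=3: ✗ (lhs fails at k=3 before rhs at j=4)
  i=4: ✓ (rhs at j=4)
  i=5: ✓ (rhs at j=5)
  i=6: ✗ (lhs fails at k=6 before rhs at j=7)
  i=7: ✓ (rhs at j=7)
Positions where it holds: {1, 2, 4, 5, 7} → 5.

5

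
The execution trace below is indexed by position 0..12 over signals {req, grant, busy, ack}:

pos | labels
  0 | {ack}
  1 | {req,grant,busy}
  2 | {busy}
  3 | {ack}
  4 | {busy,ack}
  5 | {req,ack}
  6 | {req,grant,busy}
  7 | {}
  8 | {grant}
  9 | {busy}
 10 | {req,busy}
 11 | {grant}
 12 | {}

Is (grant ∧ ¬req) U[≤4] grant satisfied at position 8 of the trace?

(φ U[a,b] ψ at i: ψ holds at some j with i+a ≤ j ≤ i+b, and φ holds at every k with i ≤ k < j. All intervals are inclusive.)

Yes

Need some j in [8,12] with grant, and (grant ∧ ¬req) at every k in [8,j-1].
  j=8: grant holds; no prefix to check → satisfied.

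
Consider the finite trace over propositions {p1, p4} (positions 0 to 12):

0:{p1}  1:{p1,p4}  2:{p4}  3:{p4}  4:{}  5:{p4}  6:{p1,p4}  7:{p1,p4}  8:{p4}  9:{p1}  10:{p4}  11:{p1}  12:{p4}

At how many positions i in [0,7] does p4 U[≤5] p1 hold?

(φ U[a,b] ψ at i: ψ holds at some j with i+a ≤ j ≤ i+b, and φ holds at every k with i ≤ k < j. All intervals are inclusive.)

Evaluate at each i in [0,7]:
  i=0: ✓ (rhs at j=0)
  i=1: ✓ (rhs at j=1)
  i=2: ✗ (lhs fails at k=4 before rhs at j=6)
  i=3: ✗ (lhs fails at k=4 before rhs at j=6)
  i=4: ✗ (lhs fails at k=4 before rhs at j=6)
  i=5: ✓ (rhs at j=6; lhs holds on [5,5])
  i=6: ✓ (rhs at j=6)
  i=7: ✓ (rhs at j=7)
Positions where it holds: {0, 1, 5, 6, 7} → 5.

5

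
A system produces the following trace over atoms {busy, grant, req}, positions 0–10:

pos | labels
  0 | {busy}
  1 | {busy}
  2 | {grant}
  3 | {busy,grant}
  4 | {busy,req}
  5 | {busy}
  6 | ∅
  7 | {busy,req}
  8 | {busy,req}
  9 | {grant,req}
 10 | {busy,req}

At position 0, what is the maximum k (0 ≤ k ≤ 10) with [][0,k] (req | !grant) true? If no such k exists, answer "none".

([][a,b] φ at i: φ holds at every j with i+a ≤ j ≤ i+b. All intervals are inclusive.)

(req | !grant) must hold from j=0 onward; find where it first fails.
  j=0: holds
  j=1: holds
  j=2: fails
Holds on [0,1], so largest k = 1.

1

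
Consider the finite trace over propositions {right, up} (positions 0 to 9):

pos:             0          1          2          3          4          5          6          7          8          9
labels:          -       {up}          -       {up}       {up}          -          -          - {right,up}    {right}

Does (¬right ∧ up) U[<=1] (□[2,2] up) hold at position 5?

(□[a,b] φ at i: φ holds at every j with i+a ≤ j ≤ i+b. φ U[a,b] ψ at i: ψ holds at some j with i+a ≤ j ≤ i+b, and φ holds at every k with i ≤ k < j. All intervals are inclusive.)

False

Need some j in [5,6] with □[2,2] up, and (¬right ∧ up) at every k in [5,j-1].
  j=5: □[2,2] up — fails at 7.
  j=6: □[2,2] up holds, but (¬right ∧ up) fails at k=5 → not this j.
No j in the window works → until fails.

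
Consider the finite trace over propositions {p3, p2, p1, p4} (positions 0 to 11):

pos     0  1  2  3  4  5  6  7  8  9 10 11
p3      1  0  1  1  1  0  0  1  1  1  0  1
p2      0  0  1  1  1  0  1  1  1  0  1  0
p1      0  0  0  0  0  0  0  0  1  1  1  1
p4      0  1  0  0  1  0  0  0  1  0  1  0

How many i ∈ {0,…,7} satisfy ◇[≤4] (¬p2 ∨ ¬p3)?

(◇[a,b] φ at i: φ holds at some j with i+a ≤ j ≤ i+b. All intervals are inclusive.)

Evaluate at each i in [0,7]:
  i=0: ✓ (witness j=0)
  i=1: ✓ (witness j=1)
  i=2: ✓ (witness j=5)
  i=3: ✓ (witness j=5)
  i=4: ✓ (witness j=5)
  i=5: ✓ (witness j=5)
  i=6: ✓ (witness j=6)
  i=7: ✓ (witness j=9)
Positions where it holds: {0, 1, 2, 3, 4, 5, 6, 7} → 8.

8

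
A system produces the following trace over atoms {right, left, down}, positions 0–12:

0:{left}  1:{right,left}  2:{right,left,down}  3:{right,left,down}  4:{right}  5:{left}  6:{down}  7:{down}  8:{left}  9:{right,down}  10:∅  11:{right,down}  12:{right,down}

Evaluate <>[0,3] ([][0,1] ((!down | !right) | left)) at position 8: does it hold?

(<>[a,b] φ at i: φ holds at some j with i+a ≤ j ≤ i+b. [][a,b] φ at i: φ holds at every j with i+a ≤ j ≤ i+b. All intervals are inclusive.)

Does not hold

Check [][0,1] ((!down | !right) | left) at each j in [8,11]:
  j=8: fails at 9
  j=9: fails at 9
  j=10: fails at 11
  j=11: fails at 11
No position in the window satisfies it → formula fails.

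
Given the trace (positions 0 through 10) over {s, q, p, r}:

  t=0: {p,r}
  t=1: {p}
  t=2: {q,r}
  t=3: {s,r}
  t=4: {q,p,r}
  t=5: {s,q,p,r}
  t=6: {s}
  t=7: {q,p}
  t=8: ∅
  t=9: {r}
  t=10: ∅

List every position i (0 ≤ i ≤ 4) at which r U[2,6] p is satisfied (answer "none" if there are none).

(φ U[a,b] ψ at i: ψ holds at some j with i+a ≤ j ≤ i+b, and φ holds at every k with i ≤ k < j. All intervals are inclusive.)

Evaluate at each i in [0,4]:
  i=0: ✗ (lhs fails at k=1 before rhs at j=4)
  i=1: ✗ (lhs fails at k=1 before rhs at j=4)
  i=2: ✓ (rhs at j=4; lhs holds on [2,3])
  i=3: ✓ (rhs at j=5; lhs holds on [3,4])
  i=4: ✗ (lhs fails at k=6 before rhs at j=7)

2, 3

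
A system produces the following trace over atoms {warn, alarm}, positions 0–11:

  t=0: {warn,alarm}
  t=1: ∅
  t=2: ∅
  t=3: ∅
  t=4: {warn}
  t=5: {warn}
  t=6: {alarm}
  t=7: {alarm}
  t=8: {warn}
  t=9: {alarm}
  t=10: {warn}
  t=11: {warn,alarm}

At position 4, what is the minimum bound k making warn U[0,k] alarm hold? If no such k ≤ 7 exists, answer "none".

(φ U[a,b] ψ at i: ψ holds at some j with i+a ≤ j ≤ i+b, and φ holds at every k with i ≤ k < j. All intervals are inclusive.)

2

Need earliest j ≥ 4 with alarm, and warn at every k in [4,j-1].
  j=4: rhs fails.
  j=5: rhs fails.
  j=6: rhs holds; lhs holds on [4,5]. k = 2.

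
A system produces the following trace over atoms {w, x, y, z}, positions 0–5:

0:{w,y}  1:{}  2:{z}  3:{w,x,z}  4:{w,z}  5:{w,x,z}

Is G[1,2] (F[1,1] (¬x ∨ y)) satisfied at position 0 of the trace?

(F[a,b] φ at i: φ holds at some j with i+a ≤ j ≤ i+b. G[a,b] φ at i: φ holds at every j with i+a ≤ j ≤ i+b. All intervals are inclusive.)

Does not hold

Check F[1,1] (¬x ∨ y) at every j in [1,2]:
  j=1: holds (witness at 2)
  j=2: fails (none in [3,3])
Fails at j=2 → formula fails.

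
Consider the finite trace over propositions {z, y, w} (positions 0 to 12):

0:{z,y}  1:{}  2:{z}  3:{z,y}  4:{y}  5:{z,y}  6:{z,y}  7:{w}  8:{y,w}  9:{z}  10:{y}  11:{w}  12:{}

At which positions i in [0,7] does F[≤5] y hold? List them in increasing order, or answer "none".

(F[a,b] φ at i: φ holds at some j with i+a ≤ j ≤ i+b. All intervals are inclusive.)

Evaluate at each i in [0,7]:
  i=0: ✓ (witness j=0)
  i=1: ✓ (witness j=3)
  i=2: ✓ (witness j=3)
  i=3: ✓ (witness j=3)
  i=4: ✓ (witness j=4)
  i=5: ✓ (witness j=5)
  i=6: ✓ (witness j=6)
  i=7: ✓ (witness j=8)

0, 1, 2, 3, 4, 5, 6, 7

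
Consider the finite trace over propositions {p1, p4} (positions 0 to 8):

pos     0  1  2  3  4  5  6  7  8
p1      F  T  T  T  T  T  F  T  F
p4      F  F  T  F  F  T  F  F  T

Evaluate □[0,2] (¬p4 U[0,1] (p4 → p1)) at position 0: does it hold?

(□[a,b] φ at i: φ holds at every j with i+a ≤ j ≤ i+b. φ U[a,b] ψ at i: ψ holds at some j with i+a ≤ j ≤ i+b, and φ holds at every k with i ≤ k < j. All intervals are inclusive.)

Check (¬p4 U[0,1] (p4 → p1)) at every j in [0,2]:
  j=0: holds
  j=1: holds
  j=2: holds
All positions satisfy it → formula holds.

True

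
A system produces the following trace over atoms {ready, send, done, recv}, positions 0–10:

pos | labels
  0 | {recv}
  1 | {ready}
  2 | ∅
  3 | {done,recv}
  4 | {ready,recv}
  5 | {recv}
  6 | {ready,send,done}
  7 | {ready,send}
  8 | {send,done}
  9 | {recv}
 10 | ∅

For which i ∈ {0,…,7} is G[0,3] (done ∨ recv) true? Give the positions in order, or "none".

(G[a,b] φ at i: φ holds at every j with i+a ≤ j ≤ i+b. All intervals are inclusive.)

Evaluate at each i in [0,7]:
  i=0: ✗ (fails at j=1)
  i=1: ✗ (fails at j=1)
  i=2: ✗ (fails at j=2)
  i=3: ✓ (all of [3,6])
  i=4: ✗ (fails at j=7)
  i=5: ✗ (fails at j=7)
  i=6: ✗ (fails at j=7)
  i=7: ✗ (fails at j=7)

3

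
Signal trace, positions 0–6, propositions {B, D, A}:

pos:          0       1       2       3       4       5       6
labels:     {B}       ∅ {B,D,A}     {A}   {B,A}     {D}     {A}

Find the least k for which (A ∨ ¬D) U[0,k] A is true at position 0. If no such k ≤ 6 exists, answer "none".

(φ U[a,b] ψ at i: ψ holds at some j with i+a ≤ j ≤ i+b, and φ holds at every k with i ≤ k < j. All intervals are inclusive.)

Need earliest j ≥ 0 with A, and (A ∨ ¬D) at every k in [0,j-1].
  j=0: rhs fails.
  j=1: rhs fails.
  j=2: rhs holds; lhs holds on [0,1]. k = 2.

2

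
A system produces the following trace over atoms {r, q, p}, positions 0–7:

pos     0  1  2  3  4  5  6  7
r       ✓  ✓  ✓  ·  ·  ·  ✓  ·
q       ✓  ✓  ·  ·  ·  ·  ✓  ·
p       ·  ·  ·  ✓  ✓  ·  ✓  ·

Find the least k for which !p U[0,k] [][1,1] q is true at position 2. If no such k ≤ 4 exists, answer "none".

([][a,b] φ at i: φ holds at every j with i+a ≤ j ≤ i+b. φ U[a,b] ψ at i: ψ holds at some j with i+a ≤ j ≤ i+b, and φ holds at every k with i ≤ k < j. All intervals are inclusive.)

Need earliest j ≥ 2 with [][1,1] q, and !p at every k in [2,j-1].
  j=2: rhs fails.
  j=3: rhs fails.
  j=4: rhs fails.
  j=5: rhs holds but lhs fails at k=3.
  j=6: rhs fails.
No witness within the range → none.

none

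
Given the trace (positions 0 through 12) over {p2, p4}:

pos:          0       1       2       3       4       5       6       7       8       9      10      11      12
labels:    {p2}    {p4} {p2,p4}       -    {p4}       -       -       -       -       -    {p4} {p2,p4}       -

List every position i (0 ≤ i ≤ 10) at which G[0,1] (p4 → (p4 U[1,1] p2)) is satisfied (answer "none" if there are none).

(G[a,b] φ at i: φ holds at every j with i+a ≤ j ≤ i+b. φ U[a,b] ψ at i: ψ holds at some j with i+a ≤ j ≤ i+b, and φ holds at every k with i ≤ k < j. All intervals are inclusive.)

0, 5, 6, 7, 8, 9

Evaluate at each i in [0,10]:
  i=0: ✓ (all of [0,1])
  i=1: ✗ (fails at j=2)
  i=2: ✗ (fails at j=2)
  i=3: ✗ (fails at j=4)
  i=4: ✗ (fails at j=4)
  i=5: ✓ (all of [5,6])
  i=6: ✓ (all of [6,7])
  i=7: ✓ (all of [7,8])
  i=8: ✓ (all of [8,9])
  i=9: ✓ (all of [9,10])
  i=10: ✗ (fails at j=11)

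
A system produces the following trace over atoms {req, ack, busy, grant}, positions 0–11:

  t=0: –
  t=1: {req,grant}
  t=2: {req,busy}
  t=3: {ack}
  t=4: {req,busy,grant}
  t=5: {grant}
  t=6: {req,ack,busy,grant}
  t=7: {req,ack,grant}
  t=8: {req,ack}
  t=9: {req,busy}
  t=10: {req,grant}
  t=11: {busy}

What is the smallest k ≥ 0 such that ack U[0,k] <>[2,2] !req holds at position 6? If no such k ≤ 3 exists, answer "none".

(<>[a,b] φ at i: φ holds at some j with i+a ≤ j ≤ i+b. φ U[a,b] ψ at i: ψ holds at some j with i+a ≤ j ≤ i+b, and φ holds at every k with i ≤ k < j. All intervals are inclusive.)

3

Need earliest j ≥ 6 with <>[2,2] !req, and ack at every k in [6,j-1].
  j=6: rhs fails.
  j=7: rhs fails.
  j=8: rhs fails.
  j=9: rhs holds; lhs holds on [6,8]. k = 3.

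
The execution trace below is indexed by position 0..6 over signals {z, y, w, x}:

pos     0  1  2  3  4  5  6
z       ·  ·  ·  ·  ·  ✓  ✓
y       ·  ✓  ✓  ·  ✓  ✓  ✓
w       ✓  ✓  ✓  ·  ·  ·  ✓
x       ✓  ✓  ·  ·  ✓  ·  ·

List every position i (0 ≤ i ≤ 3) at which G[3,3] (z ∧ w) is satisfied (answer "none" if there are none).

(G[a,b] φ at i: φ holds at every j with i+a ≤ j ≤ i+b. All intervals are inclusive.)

3

Evaluate at each i in [0,3]:
  i=0: ✗ (fails at j=3)
  i=1: ✗ (fails at j=4)
  i=2: ✗ (fails at j=5)
  i=3: ✓ (all of [6,6])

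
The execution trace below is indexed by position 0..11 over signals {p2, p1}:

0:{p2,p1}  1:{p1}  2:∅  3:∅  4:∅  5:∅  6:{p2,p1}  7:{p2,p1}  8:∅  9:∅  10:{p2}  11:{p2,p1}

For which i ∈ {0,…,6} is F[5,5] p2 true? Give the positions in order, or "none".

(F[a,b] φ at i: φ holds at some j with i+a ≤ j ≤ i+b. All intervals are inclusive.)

1, 2, 5, 6

Evaluate at each i in [0,6]:
  i=0: ✗ (none in [5,5])
  i=1: ✓ (witness j=6)
  i=2: ✓ (witness j=7)
  i=3: ✗ (none in [8,8])
  i=4: ✗ (none in [9,9])
  i=5: ✓ (witness j=10)
  i=6: ✓ (witness j=11)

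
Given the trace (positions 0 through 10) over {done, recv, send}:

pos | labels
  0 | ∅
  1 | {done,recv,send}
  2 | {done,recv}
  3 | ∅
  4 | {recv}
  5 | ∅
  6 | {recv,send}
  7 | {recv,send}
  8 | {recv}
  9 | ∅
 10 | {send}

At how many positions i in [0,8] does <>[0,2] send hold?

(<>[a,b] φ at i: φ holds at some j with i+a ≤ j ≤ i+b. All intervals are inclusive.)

Evaluate at each i in [0,8]:
  i=0: ✓ (witness j=1)
  i=1: ✓ (witness j=1)
  i=2: ✗ (none in [2,4])
  i=3: ✗ (none in [3,5])
  i=4: ✓ (witness j=6)
  i=5: ✓ (witness j=6)
  i=6: ✓ (witness j=6)
  i=7: ✓ (witness j=7)
  i=8: ✓ (witness j=10)
Positions where it holds: {0, 1, 4, 5, 6, 7, 8} → 7.

7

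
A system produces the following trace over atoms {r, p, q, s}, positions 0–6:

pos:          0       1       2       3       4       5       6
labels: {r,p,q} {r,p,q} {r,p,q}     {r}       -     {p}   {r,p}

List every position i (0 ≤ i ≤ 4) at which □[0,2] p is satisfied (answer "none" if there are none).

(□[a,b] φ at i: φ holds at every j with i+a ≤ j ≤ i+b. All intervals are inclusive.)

0

Evaluate at each i in [0,4]:
  i=0: ✓ (all of [0,2])
  i=1: ✗ (fails at j=3)
  i=2: ✗ (fails at j=3)
  i=3: ✗ (fails at j=3)
  i=4: ✗ (fails at j=4)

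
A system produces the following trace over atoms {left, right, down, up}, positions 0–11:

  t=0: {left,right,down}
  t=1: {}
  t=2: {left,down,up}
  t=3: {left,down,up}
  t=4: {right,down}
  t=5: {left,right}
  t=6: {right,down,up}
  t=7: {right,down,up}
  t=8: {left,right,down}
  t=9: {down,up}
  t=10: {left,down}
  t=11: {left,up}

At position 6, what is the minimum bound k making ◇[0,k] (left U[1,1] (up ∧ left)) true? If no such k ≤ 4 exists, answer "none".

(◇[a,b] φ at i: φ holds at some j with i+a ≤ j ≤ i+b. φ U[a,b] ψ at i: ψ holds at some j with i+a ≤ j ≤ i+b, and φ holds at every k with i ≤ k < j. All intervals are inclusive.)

Scan j = 6,7,… for (left U[1,1] (up ∧ left)):
  j=6: fails
  j=7: fails
  j=8: fails
  j=9: fails
  j=10: holds
First hit at j=10, so smallest k = 10-6 = 4.

4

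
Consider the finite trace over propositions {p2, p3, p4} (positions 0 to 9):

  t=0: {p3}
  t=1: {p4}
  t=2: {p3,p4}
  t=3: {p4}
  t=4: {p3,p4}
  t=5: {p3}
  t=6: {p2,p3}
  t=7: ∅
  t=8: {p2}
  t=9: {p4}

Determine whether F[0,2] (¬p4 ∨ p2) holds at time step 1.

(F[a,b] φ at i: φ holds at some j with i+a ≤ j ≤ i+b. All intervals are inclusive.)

Check (¬p4 ∨ p2) at each j in [1,3]:
  j=1: false
  j=2: false
  j=3: false
No position in the window satisfies it → formula fails.

Does not hold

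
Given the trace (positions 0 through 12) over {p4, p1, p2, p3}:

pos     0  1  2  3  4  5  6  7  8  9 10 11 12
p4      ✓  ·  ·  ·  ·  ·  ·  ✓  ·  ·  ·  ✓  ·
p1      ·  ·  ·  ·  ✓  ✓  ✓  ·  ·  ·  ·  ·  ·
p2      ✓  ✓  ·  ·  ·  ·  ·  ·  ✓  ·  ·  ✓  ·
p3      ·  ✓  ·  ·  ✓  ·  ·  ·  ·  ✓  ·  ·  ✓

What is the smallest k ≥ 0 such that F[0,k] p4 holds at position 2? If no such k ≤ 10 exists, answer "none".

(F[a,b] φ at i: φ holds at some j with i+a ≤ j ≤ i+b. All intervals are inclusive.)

Scan j = 2,3,… for p4:
  j=2: fails
  j=3: fails
  j=4: fails
  j=5: fails
  j=6: fails
  j=7: holds
First hit at j=7, so smallest k = 7-2 = 5.

5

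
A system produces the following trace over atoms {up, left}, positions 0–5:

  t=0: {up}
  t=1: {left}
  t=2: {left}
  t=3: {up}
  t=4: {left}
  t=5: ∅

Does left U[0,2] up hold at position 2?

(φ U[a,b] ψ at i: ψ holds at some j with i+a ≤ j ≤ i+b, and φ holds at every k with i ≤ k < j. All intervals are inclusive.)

Need some j in [2,4] with up, and left at every k in [2,j-1].
  j=2: up false.
  j=3: up holds; left holds at every k in [2,2] → satisfied.

Yes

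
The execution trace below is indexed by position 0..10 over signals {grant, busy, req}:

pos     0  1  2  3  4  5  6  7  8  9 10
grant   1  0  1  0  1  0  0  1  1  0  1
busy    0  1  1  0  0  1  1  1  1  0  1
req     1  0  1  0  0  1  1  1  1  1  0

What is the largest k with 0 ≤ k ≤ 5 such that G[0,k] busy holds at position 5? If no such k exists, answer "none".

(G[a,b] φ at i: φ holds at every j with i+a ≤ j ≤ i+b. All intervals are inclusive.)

3

busy must hold from j=5 onward; find where it first fails.
  j=5: holds
  j=6: holds
  j=7: holds
  j=8: holds
  j=9: fails
Holds on [5,8], so largest k = 3.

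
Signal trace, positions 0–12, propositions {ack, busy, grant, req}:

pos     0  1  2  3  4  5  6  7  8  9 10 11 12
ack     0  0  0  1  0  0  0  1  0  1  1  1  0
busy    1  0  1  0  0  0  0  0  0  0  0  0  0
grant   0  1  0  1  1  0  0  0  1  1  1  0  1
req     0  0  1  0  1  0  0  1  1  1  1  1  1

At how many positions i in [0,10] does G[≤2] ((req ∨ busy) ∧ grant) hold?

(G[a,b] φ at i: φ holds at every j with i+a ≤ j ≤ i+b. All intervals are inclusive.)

1

Evaluate at each i in [0,10]:
  i=0: ✗ (fails at j=0)
  i=1: ✗ (fails at j=1)
  i=2: ✗ (fails at j=2)
  i=3: ✗ (fails at j=3)
  i=4: ✗ (fails at j=5)
  i=5: ✗ (fails at j=5)
  i=6: ✗ (fails at j=6)
  i=7: ✗ (fails at j=7)
  i=8: ✓ (all of [8,10])
  i=9: ✗ (fails at j=11)
  i=10: ✗ (fails at j=11)
Positions where it holds: {8} → 1.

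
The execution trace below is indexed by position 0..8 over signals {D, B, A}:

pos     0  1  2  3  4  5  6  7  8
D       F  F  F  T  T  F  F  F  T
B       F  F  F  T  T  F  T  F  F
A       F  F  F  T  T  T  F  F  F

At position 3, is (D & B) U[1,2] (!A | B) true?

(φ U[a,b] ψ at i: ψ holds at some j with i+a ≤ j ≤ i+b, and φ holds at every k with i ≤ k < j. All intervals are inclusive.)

True

Need some j in [4,5] with (!A | B), and (D & B) at every k in [3,j-1].
  j=4: (!A | B) holds; (D & B) holds at every k in [3,3] → satisfied.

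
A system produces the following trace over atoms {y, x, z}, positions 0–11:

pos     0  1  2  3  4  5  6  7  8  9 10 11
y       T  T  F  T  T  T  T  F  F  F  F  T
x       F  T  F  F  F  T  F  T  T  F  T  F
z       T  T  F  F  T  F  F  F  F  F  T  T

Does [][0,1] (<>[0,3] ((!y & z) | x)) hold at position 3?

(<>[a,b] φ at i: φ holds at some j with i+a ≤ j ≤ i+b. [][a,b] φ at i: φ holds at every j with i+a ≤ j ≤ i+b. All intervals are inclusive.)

Yes

Check <>[0,3] ((!y & z) | x) at every j in [3,4]:
  j=3: holds (witness at 5)
  j=4: holds (witness at 5)
All positions satisfy it → formula holds.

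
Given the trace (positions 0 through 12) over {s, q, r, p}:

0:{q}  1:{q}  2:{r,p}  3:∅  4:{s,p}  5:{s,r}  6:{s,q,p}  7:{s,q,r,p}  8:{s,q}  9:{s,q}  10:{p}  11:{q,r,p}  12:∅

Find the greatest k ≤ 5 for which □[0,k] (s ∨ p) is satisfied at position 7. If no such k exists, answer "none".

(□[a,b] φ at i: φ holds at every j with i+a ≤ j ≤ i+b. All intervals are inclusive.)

4

(s ∨ p) must hold from j=7 onward; find where it first fails.
  j=7: holds
  j=8: holds
  j=9: holds
  j=10: holds
  j=11: holds
  j=12: fails
Holds on [7,11], so largest k = 4.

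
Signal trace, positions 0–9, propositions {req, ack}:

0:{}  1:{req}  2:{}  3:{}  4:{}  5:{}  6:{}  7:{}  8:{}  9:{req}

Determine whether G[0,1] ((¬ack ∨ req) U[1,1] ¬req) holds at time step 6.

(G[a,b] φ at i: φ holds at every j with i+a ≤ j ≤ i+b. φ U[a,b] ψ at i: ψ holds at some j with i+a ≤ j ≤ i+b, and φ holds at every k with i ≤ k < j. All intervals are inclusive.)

Check ((¬ack ∨ req) U[1,1] ¬req) at every j in [6,7]:
  j=6: holds
  j=7: holds
All positions satisfy it → formula holds.

Yes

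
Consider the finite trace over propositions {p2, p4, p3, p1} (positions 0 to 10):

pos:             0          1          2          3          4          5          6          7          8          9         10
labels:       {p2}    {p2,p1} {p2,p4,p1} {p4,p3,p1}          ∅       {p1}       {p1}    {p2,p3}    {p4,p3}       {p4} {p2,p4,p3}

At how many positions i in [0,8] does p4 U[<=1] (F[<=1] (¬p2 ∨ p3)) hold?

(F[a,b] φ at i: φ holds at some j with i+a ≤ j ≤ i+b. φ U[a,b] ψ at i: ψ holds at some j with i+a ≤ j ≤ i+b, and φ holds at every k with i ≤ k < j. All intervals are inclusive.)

7

Evaluate at each i in [0,8]:
  i=0: ✗ (no rhs in [0,1])
  i=1: ✗ (lhs fails at k=1 before rhs at j=2)
  i=2: ✓ (rhs at j=2)
  i=3: ✓ (rhs at j=3)
  i=4: ✓ (rhs at j=4)
  i=5: ✓ (rhs at j=5)
  i=6: ✓ (rhs at j=6)
  i=7: ✓ (rhs at j=7)
  i=8: ✓ (rhs at j=8)
Positions where it holds: {2, 3, 4, 5, 6, 7, 8} → 7.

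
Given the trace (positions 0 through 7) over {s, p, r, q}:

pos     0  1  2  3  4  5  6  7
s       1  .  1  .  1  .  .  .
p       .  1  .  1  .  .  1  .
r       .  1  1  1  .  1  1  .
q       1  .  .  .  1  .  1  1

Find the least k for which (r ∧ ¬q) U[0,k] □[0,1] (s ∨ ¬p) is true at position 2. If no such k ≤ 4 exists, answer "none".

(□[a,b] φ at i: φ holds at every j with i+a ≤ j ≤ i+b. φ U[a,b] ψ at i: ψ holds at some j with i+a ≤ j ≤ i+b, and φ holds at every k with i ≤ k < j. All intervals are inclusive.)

2

Need earliest j ≥ 2 with □[0,1] (s ∨ ¬p), and (r ∧ ¬q) at every k in [2,j-1].
  j=2: rhs fails.
  j=3: rhs fails.
  j=4: rhs holds; lhs holds on [2,3]. k = 2.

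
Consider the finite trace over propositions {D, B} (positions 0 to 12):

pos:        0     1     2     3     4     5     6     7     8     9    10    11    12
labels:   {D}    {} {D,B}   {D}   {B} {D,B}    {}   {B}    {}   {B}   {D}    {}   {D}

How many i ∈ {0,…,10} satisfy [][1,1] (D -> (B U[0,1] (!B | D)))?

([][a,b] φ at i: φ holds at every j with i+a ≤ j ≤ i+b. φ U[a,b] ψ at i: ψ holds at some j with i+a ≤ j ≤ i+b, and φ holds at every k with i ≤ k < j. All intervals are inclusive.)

11

Evaluate at each i in [0,10]:
  i=0: ✓ (all of [1,1])
  i=1: ✓ (all of [2,2])
  i=2: ✓ (all of [3,3])
  i=3: ✓ (all of [4,4])
  i=4: ✓ (all of [5,5])
  i=5: ✓ (all of [6,6])
  i=6: ✓ (all of [7,7])
  i=7: ✓ (all of [8,8])
  i=8: ✓ (all of [9,9])
  i=9: ✓ (all of [10,10])
  i=10: ✓ (all of [11,11])
Positions where it holds: {0, 1, 2, 3, 4, 5, 6, 7, 8, 9, 10} → 11.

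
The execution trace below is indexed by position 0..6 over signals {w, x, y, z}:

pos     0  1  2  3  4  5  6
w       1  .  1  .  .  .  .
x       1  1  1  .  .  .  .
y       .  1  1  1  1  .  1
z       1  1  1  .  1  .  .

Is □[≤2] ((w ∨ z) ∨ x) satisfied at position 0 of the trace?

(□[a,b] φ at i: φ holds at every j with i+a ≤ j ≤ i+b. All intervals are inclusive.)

Yes

Check ((w ∨ z) ∨ x) at every j in [0,2]:
  j=0: true
  j=1: true
  j=2: true
All positions satisfy it → formula holds.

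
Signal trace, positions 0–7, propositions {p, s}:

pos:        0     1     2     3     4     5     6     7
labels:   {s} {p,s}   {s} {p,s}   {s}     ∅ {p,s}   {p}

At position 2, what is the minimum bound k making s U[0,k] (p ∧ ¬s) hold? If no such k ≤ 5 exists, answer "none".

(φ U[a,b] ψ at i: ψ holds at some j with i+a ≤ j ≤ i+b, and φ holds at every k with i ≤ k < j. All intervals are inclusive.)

none

Need earliest j ≥ 2 with (p ∧ ¬s), and s at every k in [2,j-1].
  j=2: rhs fails.
  j=3: rhs fails.
  j=4: rhs fails.
  j=5: rhs fails.
  j=6: rhs fails.
  j=7: rhs holds but lhs fails at k=5.
No witness within the range → none.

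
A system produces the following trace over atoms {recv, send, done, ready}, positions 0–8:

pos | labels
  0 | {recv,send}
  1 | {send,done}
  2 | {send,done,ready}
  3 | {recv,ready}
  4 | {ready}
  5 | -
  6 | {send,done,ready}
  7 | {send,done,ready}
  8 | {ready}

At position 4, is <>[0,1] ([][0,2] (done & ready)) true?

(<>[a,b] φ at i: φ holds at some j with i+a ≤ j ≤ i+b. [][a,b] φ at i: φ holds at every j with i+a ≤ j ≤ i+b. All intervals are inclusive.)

No

Check [][0,2] (done & ready) at each j in [4,5]:
  j=4: fails at 4
  j=5: fails at 5
No position in the window satisfies it → formula fails.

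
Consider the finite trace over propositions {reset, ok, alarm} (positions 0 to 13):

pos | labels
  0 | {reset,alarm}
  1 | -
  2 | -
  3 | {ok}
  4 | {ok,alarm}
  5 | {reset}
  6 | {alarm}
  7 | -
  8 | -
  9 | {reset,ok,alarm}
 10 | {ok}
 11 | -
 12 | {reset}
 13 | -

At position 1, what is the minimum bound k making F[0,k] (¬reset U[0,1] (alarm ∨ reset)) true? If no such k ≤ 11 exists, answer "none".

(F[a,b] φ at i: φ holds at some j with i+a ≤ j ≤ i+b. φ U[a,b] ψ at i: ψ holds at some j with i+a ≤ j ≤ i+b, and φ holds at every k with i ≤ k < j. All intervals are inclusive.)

Scan j = 1,2,… for (¬reset U[0,1] (alarm ∨ reset)):
  j=1: fails
  j=2: fails
  j=3: holds
First hit at j=3, so smallest k = 3-1 = 2.

2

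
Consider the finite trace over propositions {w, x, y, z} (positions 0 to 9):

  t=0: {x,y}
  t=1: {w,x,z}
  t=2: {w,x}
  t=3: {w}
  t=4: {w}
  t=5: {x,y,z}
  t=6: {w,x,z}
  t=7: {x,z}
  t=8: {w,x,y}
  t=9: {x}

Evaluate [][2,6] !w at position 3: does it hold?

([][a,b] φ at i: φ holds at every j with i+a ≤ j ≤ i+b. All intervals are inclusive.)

Does not hold

Check !w at every j in [5,9]:
  j=5: true
  j=6: false
  j=7: true
  j=8: false
  j=9: true
Fails at j=6 → formula fails.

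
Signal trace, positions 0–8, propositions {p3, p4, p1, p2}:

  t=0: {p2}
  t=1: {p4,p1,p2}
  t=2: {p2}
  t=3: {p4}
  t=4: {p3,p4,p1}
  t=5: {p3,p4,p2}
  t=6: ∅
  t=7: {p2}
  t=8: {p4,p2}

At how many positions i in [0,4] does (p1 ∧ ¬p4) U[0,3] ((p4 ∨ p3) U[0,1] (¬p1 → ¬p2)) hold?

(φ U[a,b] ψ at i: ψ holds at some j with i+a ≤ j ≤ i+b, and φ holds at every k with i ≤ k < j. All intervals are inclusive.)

Evaluate at each i in [0,4]:
  i=0: ✗ (lhs fails at k=0 before rhs at j=1)
  i=1: ✓ (rhs at j=1)
  i=2: ✗ (lhs fails at k=2 before rhs at j=3)
  i=3: ✓ (rhs at j=3)
  i=4: ✓ (rhs at j=4)
Positions where it holds: {1, 3, 4} → 3.

3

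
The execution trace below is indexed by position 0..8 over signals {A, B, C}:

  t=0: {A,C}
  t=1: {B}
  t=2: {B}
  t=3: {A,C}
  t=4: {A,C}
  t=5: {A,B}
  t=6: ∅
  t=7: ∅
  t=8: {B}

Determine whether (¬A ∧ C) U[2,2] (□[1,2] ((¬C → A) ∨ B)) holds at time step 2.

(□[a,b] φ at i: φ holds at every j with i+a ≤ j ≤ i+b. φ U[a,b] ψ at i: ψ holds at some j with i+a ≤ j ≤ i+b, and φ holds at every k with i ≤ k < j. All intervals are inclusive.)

Does not hold

Need some j in [4,4] with □[1,2] ((¬C → A) ∨ B), and (¬A ∧ C) at every k in [2,j-1].
  j=4: □[1,2] ((¬C → A) ∨ B) — fails at 6.
No j in the window works → until fails.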